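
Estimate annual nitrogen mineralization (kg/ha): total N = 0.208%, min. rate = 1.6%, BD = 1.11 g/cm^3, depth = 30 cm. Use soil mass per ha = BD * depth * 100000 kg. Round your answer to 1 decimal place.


Step 1: Soil mass per ha = BD * depth * 100000 = 1.11 * 30 * 100000 = 3330000 kg
Step 2: Total N pool = soil mass * N%/100 = 3330000 * 0.208/100 = 6926.4 kg/ha
Step 3: N mineralized = N pool * rate%/100 = 6926.4 * 1.6/100 = 110.8 kg/ha/yr

110.8


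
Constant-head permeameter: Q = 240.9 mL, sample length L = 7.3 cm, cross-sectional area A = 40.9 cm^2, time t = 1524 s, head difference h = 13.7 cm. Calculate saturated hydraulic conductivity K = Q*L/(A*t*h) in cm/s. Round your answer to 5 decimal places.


Step 1: K = Q * L / (A * t * h)
Step 2: Numerator = 240.9 * 7.3 = 1758.57
Step 3: Denominator = 40.9 * 1524 * 13.7 = 853942.92
Step 4: K = 1758.57 / 853942.92 = 0.00206 cm/s

0.00206


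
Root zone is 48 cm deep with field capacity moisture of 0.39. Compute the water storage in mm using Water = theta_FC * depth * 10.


Step 1: Water (mm) = theta_FC * depth (cm) * 10
Step 2: Water = 0.39 * 48 * 10
Step 3: Water = 187.2 mm

187.2


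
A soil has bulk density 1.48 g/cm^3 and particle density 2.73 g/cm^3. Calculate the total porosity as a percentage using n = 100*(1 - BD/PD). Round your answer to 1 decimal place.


Step 1: Formula: n = 100 * (1 - BD / PD)
Step 2: n = 100 * (1 - 1.48 / 2.73)
Step 3: n = 100 * (1 - 0.54212)
Step 4: n = 45.8%

45.8


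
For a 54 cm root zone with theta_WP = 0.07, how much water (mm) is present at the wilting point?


Step 1: Water (mm) = theta_WP * depth * 10
Step 2: Water = 0.07 * 54 * 10
Step 3: Water = 37.8 mm

37.8


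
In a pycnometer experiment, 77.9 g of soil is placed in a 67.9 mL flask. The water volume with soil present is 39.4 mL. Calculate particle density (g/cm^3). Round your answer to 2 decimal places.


Step 1: Volume of solids = flask volume - water volume with soil
Step 2: V_solids = 67.9 - 39.4 = 28.5 mL
Step 3: Particle density = mass / V_solids = 77.9 / 28.5 = 2.73 g/cm^3

2.73


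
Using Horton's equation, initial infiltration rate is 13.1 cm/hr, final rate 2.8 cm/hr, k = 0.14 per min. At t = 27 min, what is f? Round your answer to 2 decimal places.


Step 1: f = fc + (f0 - fc) * exp(-k * t)
Step 2: exp(-0.14 * 27) = 0.022823
Step 3: f = 2.8 + (13.1 - 2.8) * 0.022823
Step 4: f = 2.8 + 10.3 * 0.022823
Step 5: f = 3.04 cm/hr

3.04


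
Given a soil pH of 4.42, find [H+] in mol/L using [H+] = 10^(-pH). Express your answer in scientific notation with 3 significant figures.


Step 1: [H+] = 10^(-pH)
Step 2: [H+] = 10^(-4.42)
Step 3: [H+] = 3.80e-05 mol/L

3.80e-05


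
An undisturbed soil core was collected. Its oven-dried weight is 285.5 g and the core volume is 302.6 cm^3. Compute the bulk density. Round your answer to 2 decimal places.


Step 1: Identify the formula: BD = dry mass / volume
Step 2: Substitute values: BD = 285.5 / 302.6
Step 3: BD = 0.94 g/cm^3

0.94


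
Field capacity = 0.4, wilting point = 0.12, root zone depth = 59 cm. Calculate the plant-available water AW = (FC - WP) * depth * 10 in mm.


Step 1: Available water = (FC - WP) * depth * 10
Step 2: AW = (0.4 - 0.12) * 59 * 10
Step 3: AW = 0.28 * 59 * 10
Step 4: AW = 165.2 mm

165.2


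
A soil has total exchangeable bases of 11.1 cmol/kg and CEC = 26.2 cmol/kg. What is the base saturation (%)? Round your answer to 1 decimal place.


Step 1: BS = 100 * (sum of bases) / CEC
Step 2: BS = 100 * 11.1 / 26.2
Step 3: BS = 42.4%

42.4


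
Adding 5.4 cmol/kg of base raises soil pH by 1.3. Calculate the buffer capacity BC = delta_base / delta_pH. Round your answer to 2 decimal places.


Step 1: BC = change in base / change in pH
Step 2: BC = 5.4 / 1.3
Step 3: BC = 4.15 cmol/(kg*pH unit)

4.15


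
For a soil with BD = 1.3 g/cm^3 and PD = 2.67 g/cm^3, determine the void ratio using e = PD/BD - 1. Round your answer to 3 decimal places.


Step 1: e = PD / BD - 1
Step 2: e = 2.67 / 1.3 - 1
Step 3: e = 2.05385 - 1
Step 4: e = 1.054

1.054


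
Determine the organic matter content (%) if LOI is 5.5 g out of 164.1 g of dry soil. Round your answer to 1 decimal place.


Step 1: OM% = 100 * LOI / sample mass
Step 2: OM = 100 * 5.5 / 164.1
Step 3: OM = 3.4%

3.4


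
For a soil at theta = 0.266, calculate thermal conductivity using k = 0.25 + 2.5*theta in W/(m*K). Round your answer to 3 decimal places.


Step 1: k = 0.25 + 2.5 * theta
Step 2: k = 0.25 + 2.5 * 0.266
Step 3: k = 0.25 + 0.665
Step 4: k = 0.915 W/(m*K)

0.915


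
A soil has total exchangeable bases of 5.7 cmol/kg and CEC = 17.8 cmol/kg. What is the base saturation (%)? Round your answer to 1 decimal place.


Step 1: BS = 100 * (sum of bases) / CEC
Step 2: BS = 100 * 5.7 / 17.8
Step 3: BS = 32.0%

32.0


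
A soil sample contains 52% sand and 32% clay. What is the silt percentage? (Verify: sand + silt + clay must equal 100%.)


Step 1: sand + silt + clay = 100%
Step 2: silt = 100 - sand - clay
Step 3: silt = 100 - 52 - 32
Step 4: silt = 16%

16


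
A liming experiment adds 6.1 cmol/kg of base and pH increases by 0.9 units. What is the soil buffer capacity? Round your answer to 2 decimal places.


Step 1: BC = change in base / change in pH
Step 2: BC = 6.1 / 0.9
Step 3: BC = 6.78 cmol/(kg*pH unit)

6.78


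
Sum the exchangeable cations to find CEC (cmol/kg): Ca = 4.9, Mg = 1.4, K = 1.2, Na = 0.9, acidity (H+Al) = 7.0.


Step 1: CEC = Ca + Mg + K + Na + (H+Al)
Step 2: CEC = 4.9 + 1.4 + 1.2 + 0.9 + 7.0
Step 3: CEC = 15.4 cmol/kg

15.4


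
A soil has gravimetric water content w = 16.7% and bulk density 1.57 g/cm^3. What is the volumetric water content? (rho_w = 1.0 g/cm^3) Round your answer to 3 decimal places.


Step 1: theta = (w / 100) * BD / rho_w
Step 2: theta = (16.7 / 100) * 1.57 / 1.0
Step 3: theta = 0.167 * 1.57
Step 4: theta = 0.262

0.262


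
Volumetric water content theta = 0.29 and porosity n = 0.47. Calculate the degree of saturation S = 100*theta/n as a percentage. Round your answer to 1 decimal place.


Step 1: S = 100 * theta_v / n
Step 2: S = 100 * 0.29 / 0.47
Step 3: S = 61.7%

61.7


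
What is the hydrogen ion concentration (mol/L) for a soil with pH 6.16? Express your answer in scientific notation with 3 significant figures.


Step 1: [H+] = 10^(-pH)
Step 2: [H+] = 10^(-6.16)
Step 3: [H+] = 6.92e-07 mol/L

6.92e-07


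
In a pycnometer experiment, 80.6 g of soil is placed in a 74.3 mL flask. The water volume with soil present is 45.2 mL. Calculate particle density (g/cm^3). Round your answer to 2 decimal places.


Step 1: Volume of solids = flask volume - water volume with soil
Step 2: V_solids = 74.3 - 45.2 = 29.1 mL
Step 3: Particle density = mass / V_solids = 80.6 / 29.1 = 2.77 g/cm^3

2.77


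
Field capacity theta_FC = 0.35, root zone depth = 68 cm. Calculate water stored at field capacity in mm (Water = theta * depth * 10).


Step 1: Water (mm) = theta_FC * depth (cm) * 10
Step 2: Water = 0.35 * 68 * 10
Step 3: Water = 238.0 mm

238.0


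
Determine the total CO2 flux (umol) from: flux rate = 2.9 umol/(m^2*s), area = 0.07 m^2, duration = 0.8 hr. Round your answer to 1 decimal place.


Step 1: Convert time to seconds: 0.8 hr * 3600 = 2880.0 s
Step 2: Total = flux * area * time_s
Step 3: Total = 2.9 * 0.07 * 2880.0
Step 4: Total = 584.6 umol

584.6


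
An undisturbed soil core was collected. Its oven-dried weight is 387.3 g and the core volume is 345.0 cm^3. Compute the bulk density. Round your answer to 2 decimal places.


Step 1: Identify the formula: BD = dry mass / volume
Step 2: Substitute values: BD = 387.3 / 345.0
Step 3: BD = 1.12 g/cm^3

1.12


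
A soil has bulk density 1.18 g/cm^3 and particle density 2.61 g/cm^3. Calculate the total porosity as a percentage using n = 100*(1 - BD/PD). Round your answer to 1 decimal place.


Step 1: Formula: n = 100 * (1 - BD / PD)
Step 2: n = 100 * (1 - 1.18 / 2.61)
Step 3: n = 100 * (1 - 0.45211)
Step 4: n = 54.8%

54.8


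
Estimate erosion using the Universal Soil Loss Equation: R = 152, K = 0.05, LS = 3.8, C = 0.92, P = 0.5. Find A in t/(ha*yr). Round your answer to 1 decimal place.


Step 1: A = R * K * LS * C * P
Step 2: R * K = 152 * 0.05 = 7.6
Step 3: (R*K) * LS = 7.6 * 3.8 = 28.88
Step 4: * C * P = 28.88 * 0.92 * 0.5 = 13.3
Step 5: A = 13.3 t/(ha*yr)

13.3


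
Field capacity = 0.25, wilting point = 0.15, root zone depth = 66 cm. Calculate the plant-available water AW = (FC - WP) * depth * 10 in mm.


Step 1: Available water = (FC - WP) * depth * 10
Step 2: AW = (0.25 - 0.15) * 66 * 10
Step 3: AW = 0.1 * 66 * 10
Step 4: AW = 66.0 mm

66.0


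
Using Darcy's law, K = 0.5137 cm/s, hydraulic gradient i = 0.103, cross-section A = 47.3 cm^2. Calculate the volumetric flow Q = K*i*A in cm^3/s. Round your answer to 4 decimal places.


Step 1: Apply Darcy's law: Q = K * i * A
Step 2: Q = 0.5137 * 0.103 * 47.3
Step 3: Q = 2.5027 cm^3/s

2.5027


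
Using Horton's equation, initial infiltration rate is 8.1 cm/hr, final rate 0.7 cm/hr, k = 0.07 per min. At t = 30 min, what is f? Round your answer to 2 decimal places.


Step 1: f = fc + (f0 - fc) * exp(-k * t)
Step 2: exp(-0.07 * 30) = 0.122456
Step 3: f = 0.7 + (8.1 - 0.7) * 0.122456
Step 4: f = 0.7 + 7.4 * 0.122456
Step 5: f = 1.61 cm/hr

1.61


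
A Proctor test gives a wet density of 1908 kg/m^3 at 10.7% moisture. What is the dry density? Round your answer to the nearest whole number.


Step 1: Dry density = wet density / (1 + w/100)
Step 2: Dry density = 1908 / (1 + 10.7/100)
Step 3: Dry density = 1908 / 1.107
Step 4: Dry density = 1724 kg/m^3

1724


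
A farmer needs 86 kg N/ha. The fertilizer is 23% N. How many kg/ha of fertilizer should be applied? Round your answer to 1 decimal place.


Step 1: Fertilizer rate = target N / (N content / 100)
Step 2: Rate = 86 / (23 / 100)
Step 3: Rate = 86 / 0.23
Step 4: Rate = 373.9 kg/ha

373.9


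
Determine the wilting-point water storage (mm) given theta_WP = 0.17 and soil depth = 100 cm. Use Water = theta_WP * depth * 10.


Step 1: Water (mm) = theta_WP * depth * 10
Step 2: Water = 0.17 * 100 * 10
Step 3: Water = 170.0 mm

170.0


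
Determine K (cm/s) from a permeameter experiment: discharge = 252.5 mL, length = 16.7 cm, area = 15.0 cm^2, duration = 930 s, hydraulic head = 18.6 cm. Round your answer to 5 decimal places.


Step 1: K = Q * L / (A * t * h)
Step 2: Numerator = 252.5 * 16.7 = 4216.75
Step 3: Denominator = 15.0 * 930 * 18.6 = 259470.0
Step 4: K = 4216.75 / 259470.0 = 0.01625 cm/s

0.01625


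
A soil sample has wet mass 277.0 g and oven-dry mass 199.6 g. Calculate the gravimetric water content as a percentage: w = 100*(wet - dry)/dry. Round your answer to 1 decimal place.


Step 1: Water mass = wet - dry = 277.0 - 199.6 = 77.4 g
Step 2: w = 100 * water mass / dry mass
Step 3: w = 100 * 77.4 / 199.6 = 38.8%

38.8


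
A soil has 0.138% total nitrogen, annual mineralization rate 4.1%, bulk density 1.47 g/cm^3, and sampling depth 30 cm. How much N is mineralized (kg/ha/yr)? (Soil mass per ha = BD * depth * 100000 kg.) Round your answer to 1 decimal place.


Step 1: Soil mass per ha = BD * depth * 100000 = 1.47 * 30 * 100000 = 4410000 kg
Step 2: Total N pool = soil mass * N%/100 = 4410000 * 0.138/100 = 6085.8 kg/ha
Step 3: N mineralized = N pool * rate%/100 = 6085.8 * 4.1/100 = 249.5 kg/ha/yr

249.5


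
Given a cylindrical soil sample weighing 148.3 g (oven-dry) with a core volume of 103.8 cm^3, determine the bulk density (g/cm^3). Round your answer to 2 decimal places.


Step 1: Identify the formula: BD = dry mass / volume
Step 2: Substitute values: BD = 148.3 / 103.8
Step 3: BD = 1.43 g/cm^3

1.43


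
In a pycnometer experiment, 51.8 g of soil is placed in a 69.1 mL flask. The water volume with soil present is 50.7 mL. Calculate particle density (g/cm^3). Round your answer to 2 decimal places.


Step 1: Volume of solids = flask volume - water volume with soil
Step 2: V_solids = 69.1 - 50.7 = 18.4 mL
Step 3: Particle density = mass / V_solids = 51.8 / 18.4 = 2.82 g/cm^3

2.82


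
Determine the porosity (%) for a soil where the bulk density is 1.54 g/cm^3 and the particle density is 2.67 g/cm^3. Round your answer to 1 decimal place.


Step 1: Formula: n = 100 * (1 - BD / PD)
Step 2: n = 100 * (1 - 1.54 / 2.67)
Step 3: n = 100 * (1 - 0.57678)
Step 4: n = 42.3%

42.3


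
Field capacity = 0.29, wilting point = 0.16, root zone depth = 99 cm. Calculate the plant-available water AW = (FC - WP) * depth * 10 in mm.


Step 1: Available water = (FC - WP) * depth * 10
Step 2: AW = (0.29 - 0.16) * 99 * 10
Step 3: AW = 0.13 * 99 * 10
Step 4: AW = 128.7 mm

128.7


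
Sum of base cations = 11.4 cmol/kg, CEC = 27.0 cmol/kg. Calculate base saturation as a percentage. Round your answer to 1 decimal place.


Step 1: BS = 100 * (sum of bases) / CEC
Step 2: BS = 100 * 11.4 / 27.0
Step 3: BS = 42.2%

42.2


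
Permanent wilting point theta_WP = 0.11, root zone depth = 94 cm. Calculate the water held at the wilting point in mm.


Step 1: Water (mm) = theta_WP * depth * 10
Step 2: Water = 0.11 * 94 * 10
Step 3: Water = 103.4 mm

103.4


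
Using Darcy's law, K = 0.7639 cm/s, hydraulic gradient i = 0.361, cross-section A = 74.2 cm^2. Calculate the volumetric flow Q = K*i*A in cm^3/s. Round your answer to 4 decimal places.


Step 1: Apply Darcy's law: Q = K * i * A
Step 2: Q = 0.7639 * 0.361 * 74.2
Step 3: Q = 20.462 cm^3/s

20.462


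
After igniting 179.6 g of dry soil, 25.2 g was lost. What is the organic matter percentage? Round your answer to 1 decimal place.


Step 1: OM% = 100 * LOI / sample mass
Step 2: OM = 100 * 25.2 / 179.6
Step 3: OM = 14.0%

14.0


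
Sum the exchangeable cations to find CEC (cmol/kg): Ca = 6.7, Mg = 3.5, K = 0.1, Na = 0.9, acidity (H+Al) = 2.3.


Step 1: CEC = Ca + Mg + K + Na + (H+Al)
Step 2: CEC = 6.7 + 3.5 + 0.1 + 0.9 + 2.3
Step 3: CEC = 13.5 cmol/kg

13.5


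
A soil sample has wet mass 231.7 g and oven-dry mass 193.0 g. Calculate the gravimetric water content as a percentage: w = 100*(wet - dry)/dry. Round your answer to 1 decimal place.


Step 1: Water mass = wet - dry = 231.7 - 193.0 = 38.7 g
Step 2: w = 100 * water mass / dry mass
Step 3: w = 100 * 38.7 / 193.0 = 20.1%

20.1


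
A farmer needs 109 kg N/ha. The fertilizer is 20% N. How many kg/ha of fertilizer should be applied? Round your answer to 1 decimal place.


Step 1: Fertilizer rate = target N / (N content / 100)
Step 2: Rate = 109 / (20 / 100)
Step 3: Rate = 109 / 0.2
Step 4: Rate = 545.0 kg/ha

545.0


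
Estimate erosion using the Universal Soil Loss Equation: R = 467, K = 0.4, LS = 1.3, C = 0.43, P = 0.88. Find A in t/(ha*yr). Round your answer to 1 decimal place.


Step 1: A = R * K * LS * C * P
Step 2: R * K = 467 * 0.4 = 186.8
Step 3: (R*K) * LS = 186.8 * 1.3 = 242.84
Step 4: * C * P = 242.84 * 0.43 * 0.88 = 91.9
Step 5: A = 91.9 t/(ha*yr)

91.9


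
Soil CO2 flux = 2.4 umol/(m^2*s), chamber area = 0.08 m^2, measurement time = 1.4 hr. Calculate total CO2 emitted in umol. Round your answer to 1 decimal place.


Step 1: Convert time to seconds: 1.4 hr * 3600 = 5040.0 s
Step 2: Total = flux * area * time_s
Step 3: Total = 2.4 * 0.08 * 5040.0
Step 4: Total = 967.7 umol

967.7


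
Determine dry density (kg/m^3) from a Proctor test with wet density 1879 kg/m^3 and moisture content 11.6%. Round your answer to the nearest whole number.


Step 1: Dry density = wet density / (1 + w/100)
Step 2: Dry density = 1879 / (1 + 11.6/100)
Step 3: Dry density = 1879 / 1.116
Step 4: Dry density = 1684 kg/m^3

1684


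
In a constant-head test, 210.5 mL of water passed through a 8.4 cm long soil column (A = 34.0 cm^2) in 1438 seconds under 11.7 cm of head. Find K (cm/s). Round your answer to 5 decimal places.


Step 1: K = Q * L / (A * t * h)
Step 2: Numerator = 210.5 * 8.4 = 1768.2
Step 3: Denominator = 34.0 * 1438 * 11.7 = 572036.4
Step 4: K = 1768.2 / 572036.4 = 0.00309 cm/s

0.00309


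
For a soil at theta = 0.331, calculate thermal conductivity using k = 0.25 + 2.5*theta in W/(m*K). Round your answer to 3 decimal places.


Step 1: k = 0.25 + 2.5 * theta
Step 2: k = 0.25 + 2.5 * 0.331
Step 3: k = 0.25 + 0.828
Step 4: k = 1.078 W/(m*K)

1.078


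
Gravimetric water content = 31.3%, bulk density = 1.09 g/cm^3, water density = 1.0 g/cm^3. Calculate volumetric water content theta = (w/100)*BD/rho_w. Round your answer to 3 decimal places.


Step 1: theta = (w / 100) * BD / rho_w
Step 2: theta = (31.3 / 100) * 1.09 / 1.0
Step 3: theta = 0.313 * 1.09
Step 4: theta = 0.341

0.341


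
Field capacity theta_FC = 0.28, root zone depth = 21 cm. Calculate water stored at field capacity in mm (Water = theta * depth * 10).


Step 1: Water (mm) = theta_FC * depth (cm) * 10
Step 2: Water = 0.28 * 21 * 10
Step 3: Water = 58.8 mm

58.8


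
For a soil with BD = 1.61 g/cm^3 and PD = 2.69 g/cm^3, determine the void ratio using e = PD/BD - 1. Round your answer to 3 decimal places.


Step 1: e = PD / BD - 1
Step 2: e = 2.69 / 1.61 - 1
Step 3: e = 1.67081 - 1
Step 4: e = 0.671

0.671


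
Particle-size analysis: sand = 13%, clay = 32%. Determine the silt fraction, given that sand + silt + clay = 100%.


Step 1: sand + silt + clay = 100%
Step 2: silt = 100 - sand - clay
Step 3: silt = 100 - 13 - 32
Step 4: silt = 55%

55


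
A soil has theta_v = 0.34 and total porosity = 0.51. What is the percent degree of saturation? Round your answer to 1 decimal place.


Step 1: S = 100 * theta_v / n
Step 2: S = 100 * 0.34 / 0.51
Step 3: S = 66.7%

66.7


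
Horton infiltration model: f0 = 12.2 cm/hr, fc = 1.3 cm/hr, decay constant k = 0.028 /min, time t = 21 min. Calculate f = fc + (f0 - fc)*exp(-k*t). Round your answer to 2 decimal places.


Step 1: f = fc + (f0 - fc) * exp(-k * t)
Step 2: exp(-0.028 * 21) = 0.555437
Step 3: f = 1.3 + (12.2 - 1.3) * 0.555437
Step 4: f = 1.3 + 10.9 * 0.555437
Step 5: f = 7.35 cm/hr

7.35


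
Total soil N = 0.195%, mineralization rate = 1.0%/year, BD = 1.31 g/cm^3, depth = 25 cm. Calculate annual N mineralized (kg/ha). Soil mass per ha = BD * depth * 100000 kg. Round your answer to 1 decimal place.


Step 1: Soil mass per ha = BD * depth * 100000 = 1.31 * 25 * 100000 = 3275000 kg
Step 2: Total N pool = soil mass * N%/100 = 3275000 * 0.195/100 = 6386.25 kg/ha
Step 3: N mineralized = N pool * rate%/100 = 6386.25 * 1.0/100 = 63.9 kg/ha/yr

63.9


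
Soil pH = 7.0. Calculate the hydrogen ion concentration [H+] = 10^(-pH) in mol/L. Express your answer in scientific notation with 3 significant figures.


Step 1: [H+] = 10^(-pH)
Step 2: [H+] = 10^(-7.0)
Step 3: [H+] = 1.00e-07 mol/L

1.00e-07


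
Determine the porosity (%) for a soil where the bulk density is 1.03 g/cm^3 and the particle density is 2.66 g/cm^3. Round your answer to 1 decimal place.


Step 1: Formula: n = 100 * (1 - BD / PD)
Step 2: n = 100 * (1 - 1.03 / 2.66)
Step 3: n = 100 * (1 - 0.38722)
Step 4: n = 61.3%

61.3


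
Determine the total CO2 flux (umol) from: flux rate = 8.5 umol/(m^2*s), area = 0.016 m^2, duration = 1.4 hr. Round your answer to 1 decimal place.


Step 1: Convert time to seconds: 1.4 hr * 3600 = 5040.0 s
Step 2: Total = flux * area * time_s
Step 3: Total = 8.5 * 0.016 * 5040.0
Step 4: Total = 685.4 umol

685.4


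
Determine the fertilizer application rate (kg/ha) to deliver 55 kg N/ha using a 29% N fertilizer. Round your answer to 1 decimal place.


Step 1: Fertilizer rate = target N / (N content / 100)
Step 2: Rate = 55 / (29 / 100)
Step 3: Rate = 55 / 0.29
Step 4: Rate = 189.7 kg/ha

189.7


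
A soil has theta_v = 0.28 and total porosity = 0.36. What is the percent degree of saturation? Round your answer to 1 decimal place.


Step 1: S = 100 * theta_v / n
Step 2: S = 100 * 0.28 / 0.36
Step 3: S = 77.8%

77.8


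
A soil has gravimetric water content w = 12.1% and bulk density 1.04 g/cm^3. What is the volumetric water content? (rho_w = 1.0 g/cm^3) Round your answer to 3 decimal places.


Step 1: theta = (w / 100) * BD / rho_w
Step 2: theta = (12.1 / 100) * 1.04 / 1.0
Step 3: theta = 0.121 * 1.04
Step 4: theta = 0.126

0.126


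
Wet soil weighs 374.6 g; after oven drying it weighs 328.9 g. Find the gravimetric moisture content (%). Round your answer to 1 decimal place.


Step 1: Water mass = wet - dry = 374.6 - 328.9 = 45.7 g
Step 2: w = 100 * water mass / dry mass
Step 3: w = 100 * 45.7 / 328.9 = 13.9%

13.9


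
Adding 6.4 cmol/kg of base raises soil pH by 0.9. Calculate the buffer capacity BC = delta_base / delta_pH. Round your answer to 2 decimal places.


Step 1: BC = change in base / change in pH
Step 2: BC = 6.4 / 0.9
Step 3: BC = 7.11 cmol/(kg*pH unit)

7.11


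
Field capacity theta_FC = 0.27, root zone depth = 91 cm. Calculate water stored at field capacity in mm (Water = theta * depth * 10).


Step 1: Water (mm) = theta_FC * depth (cm) * 10
Step 2: Water = 0.27 * 91 * 10
Step 3: Water = 245.7 mm

245.7


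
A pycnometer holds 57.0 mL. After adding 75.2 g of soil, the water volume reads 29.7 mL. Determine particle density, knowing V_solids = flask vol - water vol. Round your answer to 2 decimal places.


Step 1: Volume of solids = flask volume - water volume with soil
Step 2: V_solids = 57.0 - 29.7 = 27.3 mL
Step 3: Particle density = mass / V_solids = 75.2 / 27.3 = 2.75 g/cm^3

2.75


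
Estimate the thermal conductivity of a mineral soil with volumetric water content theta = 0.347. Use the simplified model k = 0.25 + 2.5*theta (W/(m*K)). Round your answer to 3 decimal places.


Step 1: k = 0.25 + 2.5 * theta
Step 2: k = 0.25 + 2.5 * 0.347
Step 3: k = 0.25 + 0.868
Step 4: k = 1.118 W/(m*K)

1.118


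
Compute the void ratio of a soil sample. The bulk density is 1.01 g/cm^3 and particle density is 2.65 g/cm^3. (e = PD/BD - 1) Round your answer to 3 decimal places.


Step 1: e = PD / BD - 1
Step 2: e = 2.65 / 1.01 - 1
Step 3: e = 2.62376 - 1
Step 4: e = 1.624

1.624


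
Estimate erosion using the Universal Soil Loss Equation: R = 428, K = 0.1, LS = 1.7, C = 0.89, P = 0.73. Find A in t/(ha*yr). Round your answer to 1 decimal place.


Step 1: A = R * K * LS * C * P
Step 2: R * K = 428 * 0.1 = 42.8
Step 3: (R*K) * LS = 42.8 * 1.7 = 72.76
Step 4: * C * P = 72.76 * 0.89 * 0.73 = 47.3
Step 5: A = 47.3 t/(ha*yr)

47.3


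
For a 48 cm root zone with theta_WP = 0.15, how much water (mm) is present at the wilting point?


Step 1: Water (mm) = theta_WP * depth * 10
Step 2: Water = 0.15 * 48 * 10
Step 3: Water = 72.0 mm

72.0


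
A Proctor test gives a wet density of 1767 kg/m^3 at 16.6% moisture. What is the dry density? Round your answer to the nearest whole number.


Step 1: Dry density = wet density / (1 + w/100)
Step 2: Dry density = 1767 / (1 + 16.6/100)
Step 3: Dry density = 1767 / 1.166
Step 4: Dry density = 1515 kg/m^3

1515


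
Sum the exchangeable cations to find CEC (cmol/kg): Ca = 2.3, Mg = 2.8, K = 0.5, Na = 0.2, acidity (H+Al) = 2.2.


Step 1: CEC = Ca + Mg + K + Na + (H+Al)
Step 2: CEC = 2.3 + 2.8 + 0.5 + 0.2 + 2.2
Step 3: CEC = 8.0 cmol/kg

8.0


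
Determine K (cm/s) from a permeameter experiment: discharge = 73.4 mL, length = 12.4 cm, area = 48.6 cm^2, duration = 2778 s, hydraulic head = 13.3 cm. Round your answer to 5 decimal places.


Step 1: K = Q * L / (A * t * h)
Step 2: Numerator = 73.4 * 12.4 = 910.16
Step 3: Denominator = 48.6 * 2778 * 13.3 = 1795643.64
Step 4: K = 910.16 / 1795643.64 = 0.00051 cm/s

0.00051


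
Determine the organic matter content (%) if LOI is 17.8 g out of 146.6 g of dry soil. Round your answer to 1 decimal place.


Step 1: OM% = 100 * LOI / sample mass
Step 2: OM = 100 * 17.8 / 146.6
Step 3: OM = 12.1%

12.1


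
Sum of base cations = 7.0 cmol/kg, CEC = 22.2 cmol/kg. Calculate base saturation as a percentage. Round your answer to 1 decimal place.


Step 1: BS = 100 * (sum of bases) / CEC
Step 2: BS = 100 * 7.0 / 22.2
Step 3: BS = 31.5%

31.5


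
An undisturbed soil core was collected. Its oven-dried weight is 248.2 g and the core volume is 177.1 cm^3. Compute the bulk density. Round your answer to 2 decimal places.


Step 1: Identify the formula: BD = dry mass / volume
Step 2: Substitute values: BD = 248.2 / 177.1
Step 3: BD = 1.4 g/cm^3

1.4


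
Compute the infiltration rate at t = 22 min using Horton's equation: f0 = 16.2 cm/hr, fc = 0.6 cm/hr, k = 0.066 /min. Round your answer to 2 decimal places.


Step 1: f = fc + (f0 - fc) * exp(-k * t)
Step 2: exp(-0.066 * 22) = 0.234102
Step 3: f = 0.6 + (16.2 - 0.6) * 0.234102
Step 4: f = 0.6 + 15.6 * 0.234102
Step 5: f = 4.25 cm/hr

4.25


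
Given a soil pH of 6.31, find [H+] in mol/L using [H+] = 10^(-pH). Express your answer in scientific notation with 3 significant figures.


Step 1: [H+] = 10^(-pH)
Step 2: [H+] = 10^(-6.31)
Step 3: [H+] = 4.90e-07 mol/L

4.90e-07


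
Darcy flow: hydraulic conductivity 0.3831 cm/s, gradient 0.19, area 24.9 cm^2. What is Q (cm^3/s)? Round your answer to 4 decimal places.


Step 1: Apply Darcy's law: Q = K * i * A
Step 2: Q = 0.3831 * 0.19 * 24.9
Step 3: Q = 1.8124 cm^3/s

1.8124


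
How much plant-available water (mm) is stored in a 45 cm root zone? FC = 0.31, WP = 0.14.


Step 1: Available water = (FC - WP) * depth * 10
Step 2: AW = (0.31 - 0.14) * 45 * 10
Step 3: AW = 0.17 * 45 * 10
Step 4: AW = 76.5 mm

76.5


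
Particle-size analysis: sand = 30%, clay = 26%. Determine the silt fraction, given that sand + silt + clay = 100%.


Step 1: sand + silt + clay = 100%
Step 2: silt = 100 - sand - clay
Step 3: silt = 100 - 30 - 26
Step 4: silt = 44%

44


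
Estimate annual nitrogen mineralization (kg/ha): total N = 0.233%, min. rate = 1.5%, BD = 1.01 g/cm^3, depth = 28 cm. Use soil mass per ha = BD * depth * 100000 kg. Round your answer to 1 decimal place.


Step 1: Soil mass per ha = BD * depth * 100000 = 1.01 * 28 * 100000 = 2828000 kg
Step 2: Total N pool = soil mass * N%/100 = 2828000 * 0.233/100 = 6589.24 kg/ha
Step 3: N mineralized = N pool * rate%/100 = 6589.24 * 1.5/100 = 98.8 kg/ha/yr

98.8


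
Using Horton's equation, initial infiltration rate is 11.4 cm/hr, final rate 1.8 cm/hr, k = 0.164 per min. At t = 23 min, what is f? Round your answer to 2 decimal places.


Step 1: f = fc + (f0 - fc) * exp(-k * t)
Step 2: exp(-0.164 * 23) = 0.023006
Step 3: f = 1.8 + (11.4 - 1.8) * 0.023006
Step 4: f = 1.8 + 9.6 * 0.023006
Step 5: f = 2.02 cm/hr

2.02


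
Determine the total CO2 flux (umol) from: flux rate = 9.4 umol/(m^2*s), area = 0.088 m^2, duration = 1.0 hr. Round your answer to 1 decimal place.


Step 1: Convert time to seconds: 1.0 hr * 3600 = 3600.0 s
Step 2: Total = flux * area * time_s
Step 3: Total = 9.4 * 0.088 * 3600.0
Step 4: Total = 2977.9 umol

2977.9


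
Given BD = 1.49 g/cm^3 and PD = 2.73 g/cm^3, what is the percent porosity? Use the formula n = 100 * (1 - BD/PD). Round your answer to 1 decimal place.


Step 1: Formula: n = 100 * (1 - BD / PD)
Step 2: n = 100 * (1 - 1.49 / 2.73)
Step 3: n = 100 * (1 - 0.54579)
Step 4: n = 45.4%

45.4


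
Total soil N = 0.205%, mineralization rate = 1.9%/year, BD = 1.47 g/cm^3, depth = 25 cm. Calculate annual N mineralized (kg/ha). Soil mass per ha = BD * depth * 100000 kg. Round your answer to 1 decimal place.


Step 1: Soil mass per ha = BD * depth * 100000 = 1.47 * 25 * 100000 = 3675000 kg
Step 2: Total N pool = soil mass * N%/100 = 3675000 * 0.205/100 = 7533.75 kg/ha
Step 3: N mineralized = N pool * rate%/100 = 7533.75 * 1.9/100 = 143.1 kg/ha/yr

143.1


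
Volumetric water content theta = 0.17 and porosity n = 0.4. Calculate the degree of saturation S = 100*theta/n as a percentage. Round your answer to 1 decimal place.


Step 1: S = 100 * theta_v / n
Step 2: S = 100 * 0.17 / 0.4
Step 3: S = 42.5%

42.5


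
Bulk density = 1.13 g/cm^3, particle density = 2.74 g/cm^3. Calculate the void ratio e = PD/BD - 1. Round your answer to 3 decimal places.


Step 1: e = PD / BD - 1
Step 2: e = 2.74 / 1.13 - 1
Step 3: e = 2.42478 - 1
Step 4: e = 1.425

1.425


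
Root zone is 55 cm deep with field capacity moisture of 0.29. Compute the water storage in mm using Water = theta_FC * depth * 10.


Step 1: Water (mm) = theta_FC * depth (cm) * 10
Step 2: Water = 0.29 * 55 * 10
Step 3: Water = 159.5 mm

159.5


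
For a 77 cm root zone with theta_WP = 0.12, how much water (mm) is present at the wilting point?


Step 1: Water (mm) = theta_WP * depth * 10
Step 2: Water = 0.12 * 77 * 10
Step 3: Water = 92.4 mm

92.4


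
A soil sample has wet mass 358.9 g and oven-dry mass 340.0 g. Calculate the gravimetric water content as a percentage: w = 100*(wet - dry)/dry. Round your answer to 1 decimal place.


Step 1: Water mass = wet - dry = 358.9 - 340.0 = 18.9 g
Step 2: w = 100 * water mass / dry mass
Step 3: w = 100 * 18.9 / 340.0 = 5.6%

5.6


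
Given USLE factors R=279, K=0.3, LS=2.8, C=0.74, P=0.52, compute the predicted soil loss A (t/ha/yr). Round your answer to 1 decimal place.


Step 1: A = R * K * LS * C * P
Step 2: R * K = 279 * 0.3 = 83.7
Step 3: (R*K) * LS = 83.7 * 2.8 = 234.36
Step 4: * C * P = 234.36 * 0.74 * 0.52 = 90.2
Step 5: A = 90.2 t/(ha*yr)

90.2


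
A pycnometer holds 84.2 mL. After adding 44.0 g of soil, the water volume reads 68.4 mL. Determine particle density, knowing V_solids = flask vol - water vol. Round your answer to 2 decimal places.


Step 1: Volume of solids = flask volume - water volume with soil
Step 2: V_solids = 84.2 - 68.4 = 15.8 mL
Step 3: Particle density = mass / V_solids = 44.0 / 15.8 = 2.78 g/cm^3

2.78


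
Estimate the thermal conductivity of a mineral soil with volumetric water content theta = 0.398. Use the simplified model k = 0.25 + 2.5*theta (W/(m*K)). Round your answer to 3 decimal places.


Step 1: k = 0.25 + 2.5 * theta
Step 2: k = 0.25 + 2.5 * 0.398
Step 3: k = 0.25 + 0.995
Step 4: k = 1.245 W/(m*K)

1.245


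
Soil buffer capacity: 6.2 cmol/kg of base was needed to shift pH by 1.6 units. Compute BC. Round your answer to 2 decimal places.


Step 1: BC = change in base / change in pH
Step 2: BC = 6.2 / 1.6
Step 3: BC = 3.88 cmol/(kg*pH unit)

3.88


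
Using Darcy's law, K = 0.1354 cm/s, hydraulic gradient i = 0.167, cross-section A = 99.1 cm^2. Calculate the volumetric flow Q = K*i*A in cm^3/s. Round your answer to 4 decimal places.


Step 1: Apply Darcy's law: Q = K * i * A
Step 2: Q = 0.1354 * 0.167 * 99.1
Step 3: Q = 2.2408 cm^3/s

2.2408


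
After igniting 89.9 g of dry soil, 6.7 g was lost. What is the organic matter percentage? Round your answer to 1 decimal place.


Step 1: OM% = 100 * LOI / sample mass
Step 2: OM = 100 * 6.7 / 89.9
Step 3: OM = 7.5%

7.5


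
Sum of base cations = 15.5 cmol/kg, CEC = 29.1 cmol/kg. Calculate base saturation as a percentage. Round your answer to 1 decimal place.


Step 1: BS = 100 * (sum of bases) / CEC
Step 2: BS = 100 * 15.5 / 29.1
Step 3: BS = 53.3%

53.3


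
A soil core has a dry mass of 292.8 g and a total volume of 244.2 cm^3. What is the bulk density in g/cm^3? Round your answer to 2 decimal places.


Step 1: Identify the formula: BD = dry mass / volume
Step 2: Substitute values: BD = 292.8 / 244.2
Step 3: BD = 1.2 g/cm^3

1.2


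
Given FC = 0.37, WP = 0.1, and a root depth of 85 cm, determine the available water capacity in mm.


Step 1: Available water = (FC - WP) * depth * 10
Step 2: AW = (0.37 - 0.1) * 85 * 10
Step 3: AW = 0.27 * 85 * 10
Step 4: AW = 229.5 mm

229.5


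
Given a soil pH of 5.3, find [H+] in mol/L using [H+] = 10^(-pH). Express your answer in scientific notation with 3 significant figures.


Step 1: [H+] = 10^(-pH)
Step 2: [H+] = 10^(-5.3)
Step 3: [H+] = 5.01e-06 mol/L

5.01e-06


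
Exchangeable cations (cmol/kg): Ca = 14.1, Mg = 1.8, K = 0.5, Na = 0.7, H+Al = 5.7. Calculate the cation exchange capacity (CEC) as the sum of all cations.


Step 1: CEC = Ca + Mg + K + Na + (H+Al)
Step 2: CEC = 14.1 + 1.8 + 0.5 + 0.7 + 5.7
Step 3: CEC = 22.8 cmol/kg

22.8


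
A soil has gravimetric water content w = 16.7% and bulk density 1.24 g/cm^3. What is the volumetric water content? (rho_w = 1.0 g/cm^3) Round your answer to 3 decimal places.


Step 1: theta = (w / 100) * BD / rho_w
Step 2: theta = (16.7 / 100) * 1.24 / 1.0
Step 3: theta = 0.167 * 1.24
Step 4: theta = 0.207

0.207


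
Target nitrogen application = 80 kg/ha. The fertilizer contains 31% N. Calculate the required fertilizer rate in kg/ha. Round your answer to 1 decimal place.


Step 1: Fertilizer rate = target N / (N content / 100)
Step 2: Rate = 80 / (31 / 100)
Step 3: Rate = 80 / 0.31
Step 4: Rate = 258.1 kg/ha

258.1


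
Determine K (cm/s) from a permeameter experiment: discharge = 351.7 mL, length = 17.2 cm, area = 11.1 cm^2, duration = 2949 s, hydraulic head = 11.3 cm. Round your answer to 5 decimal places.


Step 1: K = Q * L / (A * t * h)
Step 2: Numerator = 351.7 * 17.2 = 6049.24
Step 3: Denominator = 11.1 * 2949 * 11.3 = 369893.07
Step 4: K = 6049.24 / 369893.07 = 0.01635 cm/s

0.01635


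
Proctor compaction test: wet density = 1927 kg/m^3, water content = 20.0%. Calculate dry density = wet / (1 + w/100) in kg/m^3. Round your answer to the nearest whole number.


Step 1: Dry density = wet density / (1 + w/100)
Step 2: Dry density = 1927 / (1 + 20.0/100)
Step 3: Dry density = 1927 / 1.2
Step 4: Dry density = 1606 kg/m^3

1606


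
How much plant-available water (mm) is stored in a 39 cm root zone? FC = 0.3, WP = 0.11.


Step 1: Available water = (FC - WP) * depth * 10
Step 2: AW = (0.3 - 0.11) * 39 * 10
Step 3: AW = 0.19 * 39 * 10
Step 4: AW = 74.1 mm

74.1


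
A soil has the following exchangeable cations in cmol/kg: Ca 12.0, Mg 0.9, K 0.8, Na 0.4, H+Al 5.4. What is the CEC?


Step 1: CEC = Ca + Mg + K + Na + (H+Al)
Step 2: CEC = 12.0 + 0.9 + 0.8 + 0.4 + 5.4
Step 3: CEC = 19.5 cmol/kg

19.5


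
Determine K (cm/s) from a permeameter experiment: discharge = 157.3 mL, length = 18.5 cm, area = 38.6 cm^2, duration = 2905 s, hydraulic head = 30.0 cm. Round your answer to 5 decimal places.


Step 1: K = Q * L / (A * t * h)
Step 2: Numerator = 157.3 * 18.5 = 2910.05
Step 3: Denominator = 38.6 * 2905 * 30.0 = 3363990.0
Step 4: K = 2910.05 / 3363990.0 = 0.00087 cm/s

0.00087


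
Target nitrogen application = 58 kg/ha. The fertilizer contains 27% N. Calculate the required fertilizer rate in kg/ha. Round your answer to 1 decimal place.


Step 1: Fertilizer rate = target N / (N content / 100)
Step 2: Rate = 58 / (27 / 100)
Step 3: Rate = 58 / 0.27
Step 4: Rate = 214.8 kg/ha

214.8


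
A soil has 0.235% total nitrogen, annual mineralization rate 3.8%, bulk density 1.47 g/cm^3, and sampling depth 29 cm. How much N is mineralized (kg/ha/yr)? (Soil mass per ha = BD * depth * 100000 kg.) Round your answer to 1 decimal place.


Step 1: Soil mass per ha = BD * depth * 100000 = 1.47 * 29 * 100000 = 4263000 kg
Step 2: Total N pool = soil mass * N%/100 = 4263000 * 0.235/100 = 10018.05 kg/ha
Step 3: N mineralized = N pool * rate%/100 = 10018.05 * 3.8/100 = 380.7 kg/ha/yr

380.7


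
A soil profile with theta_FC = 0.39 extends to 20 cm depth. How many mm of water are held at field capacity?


Step 1: Water (mm) = theta_FC * depth (cm) * 10
Step 2: Water = 0.39 * 20 * 10
Step 3: Water = 78.0 mm

78.0


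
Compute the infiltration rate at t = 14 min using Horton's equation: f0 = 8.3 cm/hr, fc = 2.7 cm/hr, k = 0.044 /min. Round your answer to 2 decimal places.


Step 1: f = fc + (f0 - fc) * exp(-k * t)
Step 2: exp(-0.044 * 14) = 0.540101
Step 3: f = 2.7 + (8.3 - 2.7) * 0.540101
Step 4: f = 2.7 + 5.6 * 0.540101
Step 5: f = 5.72 cm/hr

5.72


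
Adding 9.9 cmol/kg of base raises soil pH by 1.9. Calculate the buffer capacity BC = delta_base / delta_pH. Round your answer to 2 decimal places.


Step 1: BC = change in base / change in pH
Step 2: BC = 9.9 / 1.9
Step 3: BC = 5.21 cmol/(kg*pH unit)

5.21


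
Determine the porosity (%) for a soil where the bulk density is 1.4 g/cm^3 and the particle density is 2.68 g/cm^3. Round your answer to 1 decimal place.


Step 1: Formula: n = 100 * (1 - BD / PD)
Step 2: n = 100 * (1 - 1.4 / 2.68)
Step 3: n = 100 * (1 - 0.52239)
Step 4: n = 47.8%

47.8


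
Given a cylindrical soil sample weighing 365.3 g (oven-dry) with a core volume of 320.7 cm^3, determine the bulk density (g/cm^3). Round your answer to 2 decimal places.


Step 1: Identify the formula: BD = dry mass / volume
Step 2: Substitute values: BD = 365.3 / 320.7
Step 3: BD = 1.14 g/cm^3

1.14


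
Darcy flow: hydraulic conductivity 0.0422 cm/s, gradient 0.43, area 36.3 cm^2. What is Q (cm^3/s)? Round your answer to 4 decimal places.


Step 1: Apply Darcy's law: Q = K * i * A
Step 2: Q = 0.0422 * 0.43 * 36.3
Step 3: Q = 0.6587 cm^3/s

0.6587


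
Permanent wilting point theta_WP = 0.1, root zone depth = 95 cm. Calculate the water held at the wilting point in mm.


Step 1: Water (mm) = theta_WP * depth * 10
Step 2: Water = 0.1 * 95 * 10
Step 3: Water = 95.0 mm

95.0


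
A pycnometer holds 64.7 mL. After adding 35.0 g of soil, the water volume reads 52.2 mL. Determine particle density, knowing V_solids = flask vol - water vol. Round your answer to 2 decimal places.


Step 1: Volume of solids = flask volume - water volume with soil
Step 2: V_solids = 64.7 - 52.2 = 12.5 mL
Step 3: Particle density = mass / V_solids = 35.0 / 12.5 = 2.8 g/cm^3

2.8


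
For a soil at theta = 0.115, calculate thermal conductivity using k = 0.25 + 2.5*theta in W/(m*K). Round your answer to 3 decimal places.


Step 1: k = 0.25 + 2.5 * theta
Step 2: k = 0.25 + 2.5 * 0.115
Step 3: k = 0.25 + 0.288
Step 4: k = 0.538 W/(m*K)

0.538


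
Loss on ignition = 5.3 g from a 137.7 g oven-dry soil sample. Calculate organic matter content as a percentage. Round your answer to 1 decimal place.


Step 1: OM% = 100 * LOI / sample mass
Step 2: OM = 100 * 5.3 / 137.7
Step 3: OM = 3.8%

3.8


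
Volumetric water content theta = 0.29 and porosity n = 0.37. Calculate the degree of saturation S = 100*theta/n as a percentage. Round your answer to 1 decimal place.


Step 1: S = 100 * theta_v / n
Step 2: S = 100 * 0.29 / 0.37
Step 3: S = 78.4%

78.4


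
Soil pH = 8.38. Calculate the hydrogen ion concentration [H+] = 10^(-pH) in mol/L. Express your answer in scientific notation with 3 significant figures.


Step 1: [H+] = 10^(-pH)
Step 2: [H+] = 10^(-8.38)
Step 3: [H+] = 4.17e-09 mol/L

4.17e-09


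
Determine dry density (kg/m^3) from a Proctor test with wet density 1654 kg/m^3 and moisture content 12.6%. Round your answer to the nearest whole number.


Step 1: Dry density = wet density / (1 + w/100)
Step 2: Dry density = 1654 / (1 + 12.6/100)
Step 3: Dry density = 1654 / 1.126
Step 4: Dry density = 1469 kg/m^3

1469


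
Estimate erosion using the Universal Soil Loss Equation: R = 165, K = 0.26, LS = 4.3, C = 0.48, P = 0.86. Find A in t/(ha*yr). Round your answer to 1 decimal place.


Step 1: A = R * K * LS * C * P
Step 2: R * K = 165 * 0.26 = 42.9
Step 3: (R*K) * LS = 42.9 * 4.3 = 184.47
Step 4: * C * P = 184.47 * 0.48 * 0.86 = 76.1
Step 5: A = 76.1 t/(ha*yr)

76.1


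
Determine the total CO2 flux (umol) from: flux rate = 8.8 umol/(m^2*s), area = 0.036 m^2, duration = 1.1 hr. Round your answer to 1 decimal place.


Step 1: Convert time to seconds: 1.1 hr * 3600 = 3960.0 s
Step 2: Total = flux * area * time_s
Step 3: Total = 8.8 * 0.036 * 3960.0
Step 4: Total = 1254.5 umol

1254.5


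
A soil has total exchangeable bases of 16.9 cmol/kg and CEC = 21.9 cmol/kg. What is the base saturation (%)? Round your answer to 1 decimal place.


Step 1: BS = 100 * (sum of bases) / CEC
Step 2: BS = 100 * 16.9 / 21.9
Step 3: BS = 77.2%

77.2


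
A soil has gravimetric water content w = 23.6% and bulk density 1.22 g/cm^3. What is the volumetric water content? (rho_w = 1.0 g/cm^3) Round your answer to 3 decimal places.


Step 1: theta = (w / 100) * BD / rho_w
Step 2: theta = (23.6 / 100) * 1.22 / 1.0
Step 3: theta = 0.236 * 1.22
Step 4: theta = 0.288

0.288
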